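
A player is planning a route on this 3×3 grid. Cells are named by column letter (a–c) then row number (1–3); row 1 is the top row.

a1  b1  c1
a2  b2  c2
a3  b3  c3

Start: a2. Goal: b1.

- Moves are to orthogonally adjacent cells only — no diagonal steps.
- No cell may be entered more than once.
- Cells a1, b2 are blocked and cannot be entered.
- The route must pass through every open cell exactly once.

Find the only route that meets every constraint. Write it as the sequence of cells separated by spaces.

a2 a3 b3 c3 c2 c1 b1

Need to visit all 7 open cells exactly once, starting at a2 and ending at b1.
Cell c1 has only two open neighbours (c2 and b1), so the path must pass straight through it: one of those is the cell it's entered from and the other is where it exits.
Route from a2: down to a3, 2× right (reaching c3), 2× up (reaching c1), left to b1 — 6 moves in all.
Check: all 7 open cells covered.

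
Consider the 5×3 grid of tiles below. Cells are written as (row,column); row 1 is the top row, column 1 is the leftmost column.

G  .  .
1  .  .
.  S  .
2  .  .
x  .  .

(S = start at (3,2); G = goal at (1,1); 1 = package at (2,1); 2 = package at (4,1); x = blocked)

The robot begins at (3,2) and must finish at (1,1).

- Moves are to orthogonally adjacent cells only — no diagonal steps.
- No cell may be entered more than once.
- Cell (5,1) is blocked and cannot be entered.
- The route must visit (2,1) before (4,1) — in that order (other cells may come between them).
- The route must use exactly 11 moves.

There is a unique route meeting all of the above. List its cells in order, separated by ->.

The waypoints must appear in the order (2,1), (4,1), with no cell reused.
Route from (3,2): up 1 to (2,2), left 1 to (2,1), down 2 to (4,1), right 2 to (4,3), up 3 to (1,3), left 2 to (1,1) — 11 moves in all.
Check: order respected (1 at step 2, 2 at step 4); 11 moves as required.

(3,2) -> (2,2) -> (2,1) -> (3,1) -> (4,1) -> (4,2) -> (4,3) -> (3,3) -> (2,3) -> (1,3) -> (1,2) -> (1,1)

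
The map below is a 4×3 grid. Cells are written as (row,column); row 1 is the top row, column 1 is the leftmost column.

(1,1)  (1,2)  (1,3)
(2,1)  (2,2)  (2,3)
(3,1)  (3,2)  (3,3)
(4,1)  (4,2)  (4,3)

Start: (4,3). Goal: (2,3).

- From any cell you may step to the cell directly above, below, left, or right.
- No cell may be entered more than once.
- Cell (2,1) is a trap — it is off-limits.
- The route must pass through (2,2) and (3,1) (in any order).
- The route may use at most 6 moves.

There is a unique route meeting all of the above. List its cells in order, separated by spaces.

The 6-move cap with required stops at (2,2), (3,1) leaves no slack for detours.
Route from (4,3): 2× left (reaching (4,1)), up to (3,1), right to (3,2), up to (2,2), right to (2,3) — 6 moves in all.
Check: all required cells visited; 6 ≤ 6 moves.

(4,3) (4,2) (4,1) (3,1) (3,2) (2,2) (2,3)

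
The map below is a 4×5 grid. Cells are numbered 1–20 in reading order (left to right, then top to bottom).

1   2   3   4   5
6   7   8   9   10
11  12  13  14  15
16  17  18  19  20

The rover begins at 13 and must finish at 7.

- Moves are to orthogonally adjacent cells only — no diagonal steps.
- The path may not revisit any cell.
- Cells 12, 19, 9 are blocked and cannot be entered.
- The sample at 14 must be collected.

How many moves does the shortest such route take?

Any route passes through 14 somewhere between 13 and 7. Summing Manhattan distances along the two legs (13 → 14 → 7) gives a lower bound of 1 + 3 = 4 moves.
The shortest route satisfying every rule uses 8 moves: 13 → 14 → 15 → 10 → 5 → 4 → 3 → 8 → 7.
The no-revisit rule (legs can't share cells) pushes the minimum above the 4-move bound; an exhaustive check rules out every length from 4 to 7 (on a 4-connected grid the length of any start-to-goal walk has the same parity as the Manhattan bound, so only lengths 4, 6, 8, … need checking), leaving 8 as the minimum.

8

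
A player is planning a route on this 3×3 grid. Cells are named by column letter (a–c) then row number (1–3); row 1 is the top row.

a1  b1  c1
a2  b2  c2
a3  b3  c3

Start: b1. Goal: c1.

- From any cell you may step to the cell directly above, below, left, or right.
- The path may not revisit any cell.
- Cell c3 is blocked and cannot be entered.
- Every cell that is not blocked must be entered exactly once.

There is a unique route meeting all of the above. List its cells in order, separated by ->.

Need to visit all 8 open cells exactly once, starting at b1 and ending at c1.
Cell c2 has only two open neighbours (c1 and b2), so the path must pass straight through it: one of those is the cell it's entered from and the other is where it exits.
Route from b1: left 1 to a1, down 2 to a3, right 1 to b3, up 1 to b2, right 1 to c2, up 1 to c1 — 7 moves in all.
Check: all 8 open cells covered.

b1 -> a1 -> a2 -> a3 -> b3 -> b2 -> c2 -> c1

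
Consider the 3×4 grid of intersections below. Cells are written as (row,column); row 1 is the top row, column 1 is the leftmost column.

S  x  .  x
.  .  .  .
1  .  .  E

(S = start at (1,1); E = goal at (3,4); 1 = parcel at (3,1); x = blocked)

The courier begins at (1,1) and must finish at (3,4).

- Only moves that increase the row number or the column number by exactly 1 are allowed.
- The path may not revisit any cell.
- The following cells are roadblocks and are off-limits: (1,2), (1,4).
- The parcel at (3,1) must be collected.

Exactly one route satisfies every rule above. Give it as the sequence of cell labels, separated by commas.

(1,1), (2,1), (3,1), (3,2), (3,3), (3,4)

Moves only go right or down, so the column and row indices never decrease.
Route from (1,1): down 2 to (3,1), right 3 to (3,4) — 5 moves in all.
Check: all required cells visited.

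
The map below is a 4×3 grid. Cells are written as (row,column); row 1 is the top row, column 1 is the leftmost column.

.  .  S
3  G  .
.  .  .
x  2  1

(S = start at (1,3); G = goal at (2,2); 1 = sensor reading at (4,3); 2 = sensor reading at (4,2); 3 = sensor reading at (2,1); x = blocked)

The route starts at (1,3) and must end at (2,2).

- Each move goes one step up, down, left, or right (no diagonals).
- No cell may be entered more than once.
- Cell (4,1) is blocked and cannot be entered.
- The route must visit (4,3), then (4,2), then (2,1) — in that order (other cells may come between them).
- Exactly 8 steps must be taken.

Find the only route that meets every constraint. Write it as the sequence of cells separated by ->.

The waypoints must appear in the order (4,3), (4,2), (2,1), with no cell reused.
Route from (1,3): 3× down (reaching (4,3)), left to (4,2), up to (3,2), left to (3,1), up to (2,1), right to (2,2) — 8 moves in all.
Check: order respected (1 at step 3, 2 at step 4, 3 at step 7); 8 moves as required.

(1,3) -> (2,3) -> (3,3) -> (4,3) -> (4,2) -> (3,2) -> (3,1) -> (2,1) -> (2,2)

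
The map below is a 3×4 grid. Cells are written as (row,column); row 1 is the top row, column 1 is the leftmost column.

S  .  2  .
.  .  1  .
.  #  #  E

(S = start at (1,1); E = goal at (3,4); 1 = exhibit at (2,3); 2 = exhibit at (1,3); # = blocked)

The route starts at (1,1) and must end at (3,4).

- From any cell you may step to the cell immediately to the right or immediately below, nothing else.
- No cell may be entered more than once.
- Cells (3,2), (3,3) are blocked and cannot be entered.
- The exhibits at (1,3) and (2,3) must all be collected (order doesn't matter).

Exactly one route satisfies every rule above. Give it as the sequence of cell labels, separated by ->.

(1,1) -> (1,2) -> (1,3) -> (2,3) -> (2,4) -> (3,4)

Moves only go right or down, so the column and row indices never decrease.
Route from (1,1): 2× right (reaching (1,3)), down to (2,3), right to (2,4), down to (3,4) — 5 moves in all.
Check: all required cells visited.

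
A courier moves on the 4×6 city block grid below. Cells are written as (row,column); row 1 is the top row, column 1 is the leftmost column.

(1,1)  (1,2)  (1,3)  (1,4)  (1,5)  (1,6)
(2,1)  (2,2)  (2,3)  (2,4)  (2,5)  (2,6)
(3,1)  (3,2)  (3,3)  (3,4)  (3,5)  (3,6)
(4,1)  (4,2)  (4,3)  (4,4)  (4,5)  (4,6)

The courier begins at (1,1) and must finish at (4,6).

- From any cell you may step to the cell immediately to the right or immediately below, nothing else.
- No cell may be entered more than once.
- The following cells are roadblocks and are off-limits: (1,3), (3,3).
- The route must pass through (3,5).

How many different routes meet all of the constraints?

A right/down-only route from (1,1) to (4,6) makes exactly 3 down-moves and 5 right-moves in some order.
With no other constraints that would be C(8,3) = 56 routes.
Split at (3,5) and multiply the segment counts (each segment already excludes blocked cells): (1,1)→(3,5): 4; (3,5)→(4,6): 2; product = 8.
That gives 8 routes.

8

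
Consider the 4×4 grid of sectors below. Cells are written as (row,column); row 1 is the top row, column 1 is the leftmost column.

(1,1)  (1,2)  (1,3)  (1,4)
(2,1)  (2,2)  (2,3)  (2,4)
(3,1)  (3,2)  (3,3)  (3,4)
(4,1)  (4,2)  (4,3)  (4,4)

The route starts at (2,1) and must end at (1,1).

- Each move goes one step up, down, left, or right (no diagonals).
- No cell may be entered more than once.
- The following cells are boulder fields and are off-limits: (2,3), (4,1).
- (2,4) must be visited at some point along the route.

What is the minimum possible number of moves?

Any route passes through (2,4) somewhere between (2,1) and (1,1). Summing Manhattan distances along the two legs ((2,1) → (2,4) → (1,1)) gives a lower bound of 3 + 4 = 7 moves.
That bound ignores the blocked cells. Measuring each leg by the fewest moves that actually steer around them ((2,1)→(2,4): 5; (2,4)→(1,1): 4) raises the lower bound to 9.
A route of 9 moves exists: (2,1) → (3,1) → (3,2) → (3,3) → (3,4) → (2,4) → (1,4) → (1,3) → (1,2) → (1,1).
Since 9 matches that lower bound, it is optimal.

9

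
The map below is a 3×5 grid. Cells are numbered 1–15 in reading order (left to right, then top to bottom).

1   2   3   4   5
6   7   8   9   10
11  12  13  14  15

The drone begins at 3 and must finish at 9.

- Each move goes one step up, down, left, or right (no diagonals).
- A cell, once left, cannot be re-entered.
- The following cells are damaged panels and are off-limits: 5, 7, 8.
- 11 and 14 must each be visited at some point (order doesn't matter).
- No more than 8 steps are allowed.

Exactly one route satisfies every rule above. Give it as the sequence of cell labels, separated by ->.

Any route must reach 11 and 14 and still end at 9 within 8 moves, so the order of the required stops is forced.
Route from 3: left 2 to 1, down 2 to 11, right 3 to 14, up 1 to 9 — 8 moves in all.
Check: all required cells visited; 8 ≤ 8 moves.

3 -> 2 -> 1 -> 6 -> 11 -> 12 -> 13 -> 14 -> 9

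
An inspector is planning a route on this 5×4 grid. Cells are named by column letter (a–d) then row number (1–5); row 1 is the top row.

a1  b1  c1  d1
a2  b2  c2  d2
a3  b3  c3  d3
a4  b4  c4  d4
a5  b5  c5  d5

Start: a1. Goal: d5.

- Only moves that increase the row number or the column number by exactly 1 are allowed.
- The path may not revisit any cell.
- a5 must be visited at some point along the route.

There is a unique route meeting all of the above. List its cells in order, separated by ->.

Moves only go right or down, so the column and row indices never decrease.
Route from a1: 4× down (reaching a5), 3× right (reaching d5) — 7 moves in all.
Check: all required cells visited.

a1 -> a2 -> a3 -> a4 -> a5 -> b5 -> c5 -> d5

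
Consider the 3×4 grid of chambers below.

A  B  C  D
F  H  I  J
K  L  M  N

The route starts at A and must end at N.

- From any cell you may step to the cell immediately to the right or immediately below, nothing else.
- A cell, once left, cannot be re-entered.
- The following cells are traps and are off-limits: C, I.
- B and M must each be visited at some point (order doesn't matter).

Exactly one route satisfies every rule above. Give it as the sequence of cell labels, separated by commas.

Moves only go right or down, so the column and row indices never decrease.
Route from A: right to B, 2× down (reaching L), 2× right (reaching N) — 5 moves in all.
Check: all required cells visited.

A, B, H, L, M, N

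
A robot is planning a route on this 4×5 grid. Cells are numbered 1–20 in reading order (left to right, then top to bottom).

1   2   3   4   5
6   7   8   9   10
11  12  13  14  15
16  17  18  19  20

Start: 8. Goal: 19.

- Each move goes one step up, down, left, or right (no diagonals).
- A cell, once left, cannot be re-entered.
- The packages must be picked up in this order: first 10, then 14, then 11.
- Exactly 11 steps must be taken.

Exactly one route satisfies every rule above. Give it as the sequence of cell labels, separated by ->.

The waypoints must appear in the order 10, 14, 11, with no cell reused.
Route from 8: right 2 to 10, down 1 to 15, left 4 to 11, down 1 to 16, right 3 to 19 — 11 moves in all.
Check: order respected (10 at step 2, 14 at step 4, 11 at step 7); 11 moves as required.

8 -> 9 -> 10 -> 15 -> 14 -> 13 -> 12 -> 11 -> 16 -> 17 -> 18 -> 19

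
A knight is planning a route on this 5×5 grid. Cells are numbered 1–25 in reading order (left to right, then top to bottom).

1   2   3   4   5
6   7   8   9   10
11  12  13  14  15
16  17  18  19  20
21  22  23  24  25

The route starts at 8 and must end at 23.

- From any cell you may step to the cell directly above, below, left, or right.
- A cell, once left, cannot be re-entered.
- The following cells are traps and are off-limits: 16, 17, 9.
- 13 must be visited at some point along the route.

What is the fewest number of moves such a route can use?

3

Any route passes through 13 somewhere between 8 and 23. Summing Manhattan distances along the two legs (8 → 13 → 23) gives a lower bound of 1 + 2 = 3 moves.
A route of 3 moves achieves this: 8 → 13 → 18 → 23.
Since 3 matches the lower bound, it is optimal.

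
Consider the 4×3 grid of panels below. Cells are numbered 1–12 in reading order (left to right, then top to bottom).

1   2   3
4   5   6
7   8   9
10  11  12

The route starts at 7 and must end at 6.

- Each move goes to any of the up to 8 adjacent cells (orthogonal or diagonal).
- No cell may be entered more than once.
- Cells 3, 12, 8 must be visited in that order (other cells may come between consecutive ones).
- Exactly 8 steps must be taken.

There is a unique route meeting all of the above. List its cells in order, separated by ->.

7 -> 4 -> 2 -> 3 -> 5 -> 9 -> 12 -> 8 -> 6

The waypoints must appear in the order 3, 12, 8, with no cell reused.
Route from 7: up to 4, up-right to 2, right to 3, down-left to 5, down-right to 9, down to 12, up-left to 8, up-right to 6 — 8 moves in all.
Check: order respected (3 at step 3, 12 at step 6, 8 at step 7); 8 moves as required.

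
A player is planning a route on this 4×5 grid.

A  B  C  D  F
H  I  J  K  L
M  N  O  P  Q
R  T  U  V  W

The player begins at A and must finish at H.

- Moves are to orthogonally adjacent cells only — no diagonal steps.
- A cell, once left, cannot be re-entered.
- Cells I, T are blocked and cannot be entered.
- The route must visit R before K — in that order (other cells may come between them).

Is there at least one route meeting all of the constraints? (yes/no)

R must be visited but has only one open neighbour (M), and it is neither the start nor the goal — the route would have to enter and leave through M, re-entering it.

no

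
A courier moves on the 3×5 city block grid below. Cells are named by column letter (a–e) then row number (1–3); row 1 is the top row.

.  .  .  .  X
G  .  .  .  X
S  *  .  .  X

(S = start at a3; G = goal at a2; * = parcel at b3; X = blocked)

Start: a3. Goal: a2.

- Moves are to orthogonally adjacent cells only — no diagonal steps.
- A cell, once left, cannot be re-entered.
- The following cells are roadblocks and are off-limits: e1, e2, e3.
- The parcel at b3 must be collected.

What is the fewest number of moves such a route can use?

3

Any route passes through b3 somewhere between a3 and a2. Summing Manhattan distances along the two legs (a3 → b3 → a2) gives a lower bound of 1 + 2 = 3 moves.
A route of 3 moves achieves this: a3 → b3 → b2 → a2.
Since 3 matches the lower bound, it is optimal.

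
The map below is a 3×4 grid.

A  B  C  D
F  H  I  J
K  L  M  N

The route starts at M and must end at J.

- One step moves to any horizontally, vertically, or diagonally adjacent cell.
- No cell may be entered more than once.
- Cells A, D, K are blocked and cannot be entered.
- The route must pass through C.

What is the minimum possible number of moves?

3

Any route passes through C somewhere between M and J. Summing Chebyshev distances along the two legs (M → C → J) gives a lower bound of 2 + 1 = 3 moves.
A route of 3 moves achieves this: M → H → C → J.
Since 3 matches the lower bound, it is optimal.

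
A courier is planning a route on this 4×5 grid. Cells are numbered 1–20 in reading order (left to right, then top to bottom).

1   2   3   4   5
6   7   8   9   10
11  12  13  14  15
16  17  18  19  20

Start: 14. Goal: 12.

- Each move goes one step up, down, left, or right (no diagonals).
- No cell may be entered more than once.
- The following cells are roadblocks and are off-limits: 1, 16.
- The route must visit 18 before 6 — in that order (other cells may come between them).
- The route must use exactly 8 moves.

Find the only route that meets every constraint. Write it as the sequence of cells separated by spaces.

14 19 18 13 8 7 6 11 12

The waypoints must appear in the order 18, 6, with no cell reused.
Route from 14: down to 19, left to 18, 2× up (reaching 8), 2× left (reaching 6), down to 11, right to 12 — 8 moves in all.
Check: order respected (18 at step 2, 6 at step 6); 8 moves as required.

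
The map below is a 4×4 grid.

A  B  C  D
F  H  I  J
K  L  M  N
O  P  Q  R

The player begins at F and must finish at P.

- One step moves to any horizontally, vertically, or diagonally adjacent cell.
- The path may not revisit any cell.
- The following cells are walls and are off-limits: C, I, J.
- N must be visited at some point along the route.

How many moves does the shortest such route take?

Any route passes through N somewhere between F and P. Summing Chebyshev distances along the two legs (F → N → P) gives a lower bound of 3 + 2 = 5 moves.
A route of 5 moves achieves this: F → H → M → N → Q → P.
Since 5 matches the lower bound, it is optimal.

5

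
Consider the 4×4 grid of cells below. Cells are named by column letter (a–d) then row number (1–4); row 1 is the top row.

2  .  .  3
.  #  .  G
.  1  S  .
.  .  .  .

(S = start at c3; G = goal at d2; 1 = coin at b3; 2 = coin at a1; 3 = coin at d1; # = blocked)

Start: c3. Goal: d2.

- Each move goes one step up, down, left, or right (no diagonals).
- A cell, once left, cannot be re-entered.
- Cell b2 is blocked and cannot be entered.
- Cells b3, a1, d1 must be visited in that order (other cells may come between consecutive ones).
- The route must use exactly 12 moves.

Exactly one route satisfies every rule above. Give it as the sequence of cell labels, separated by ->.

c3 -> d3 -> d4 -> c4 -> b4 -> b3 -> a3 -> a2 -> a1 -> b1 -> c1 -> d1 -> d2

The waypoints must appear in the order b3, a1, d1, with no cell reused.
Route from c3: right to d3, down to d4, 2× left (reaching b4), up to b3, left to a3, 2× up (reaching a1), 3× right (reaching d1), down to d2 — 12 moves in all.
Check: order respected (1 at step 5, 2 at step 8, 3 at step 11); 12 moves as required.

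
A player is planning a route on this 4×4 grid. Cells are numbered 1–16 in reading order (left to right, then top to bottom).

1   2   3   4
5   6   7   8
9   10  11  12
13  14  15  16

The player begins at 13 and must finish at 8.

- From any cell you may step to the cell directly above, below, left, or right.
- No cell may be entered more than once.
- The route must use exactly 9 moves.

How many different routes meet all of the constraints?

38

Need simple routes of exactly 9 moves from 13 to 8 (Manhattan distance 5, so 2 moves are spent on a detour and 2 undoing it).
Branch systematically from the start, pruning whenever the remaining move budget drops below the Manhattan distance to 8 or differs from it in parity. Grouping the completions by first move — via 9: 19; via 14: 19 — and summing: 19 + 19 = 38.
That gives 38 routes.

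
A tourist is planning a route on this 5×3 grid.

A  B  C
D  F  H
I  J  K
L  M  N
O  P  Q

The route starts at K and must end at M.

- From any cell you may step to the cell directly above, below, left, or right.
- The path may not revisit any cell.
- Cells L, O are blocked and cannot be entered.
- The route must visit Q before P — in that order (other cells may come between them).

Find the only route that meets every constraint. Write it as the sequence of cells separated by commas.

The waypoints must appear in the order Q, P, with no cell reused.
Route from K: down 2 to Q, left 1 to P, up 1 to M — 4 moves in all.
Check: order respected (Q at step 2, P at step 3).

K, N, Q, P, M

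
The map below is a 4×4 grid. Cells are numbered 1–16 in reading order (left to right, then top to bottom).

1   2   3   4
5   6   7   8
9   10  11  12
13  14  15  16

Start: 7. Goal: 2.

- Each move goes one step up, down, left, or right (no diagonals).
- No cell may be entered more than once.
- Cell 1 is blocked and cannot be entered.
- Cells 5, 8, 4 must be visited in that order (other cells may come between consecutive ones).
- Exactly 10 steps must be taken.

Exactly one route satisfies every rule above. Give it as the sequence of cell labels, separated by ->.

7 -> 6 -> 5 -> 9 -> 10 -> 11 -> 12 -> 8 -> 4 -> 3 -> 2

The waypoints must appear in the order 5, 8, 4, with no cell reused.
Route from 7: left 2 to 5, down 1 to 9, right 3 to 12, up 2 to 4, left 2 to 2 — 10 moves in all.
Check: order respected (5 at step 2, 8 at step 7, 4 at step 8); 10 moves as required.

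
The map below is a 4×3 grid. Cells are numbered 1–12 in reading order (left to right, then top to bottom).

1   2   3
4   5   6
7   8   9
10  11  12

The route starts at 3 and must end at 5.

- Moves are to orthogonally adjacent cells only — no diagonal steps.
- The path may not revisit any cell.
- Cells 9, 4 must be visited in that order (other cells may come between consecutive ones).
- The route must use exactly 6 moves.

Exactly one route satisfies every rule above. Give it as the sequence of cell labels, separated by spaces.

3 6 9 8 7 4 5

The waypoints must appear in the order 9, 4, with no cell reused.
Route from 3: down 2 to 9, left 2 to 7, up 1 to 4, right 1 to 5 — 6 moves in all.
Check: order respected (9 at step 2, 4 at step 5); 6 moves as required.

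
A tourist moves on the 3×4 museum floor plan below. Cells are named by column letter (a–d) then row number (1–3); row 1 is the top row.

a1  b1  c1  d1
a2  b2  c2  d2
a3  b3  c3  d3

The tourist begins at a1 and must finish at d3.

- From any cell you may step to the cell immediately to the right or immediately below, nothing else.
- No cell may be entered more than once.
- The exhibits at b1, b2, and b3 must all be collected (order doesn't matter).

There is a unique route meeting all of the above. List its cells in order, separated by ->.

Moves only go right or down, so the column and row indices never decrease.
Route from a1: right 1 to b1, down 2 to b3, right 2 to d3 — 5 moves in all.
Check: all required cells visited.

a1 -> b1 -> b2 -> b3 -> c3 -> d3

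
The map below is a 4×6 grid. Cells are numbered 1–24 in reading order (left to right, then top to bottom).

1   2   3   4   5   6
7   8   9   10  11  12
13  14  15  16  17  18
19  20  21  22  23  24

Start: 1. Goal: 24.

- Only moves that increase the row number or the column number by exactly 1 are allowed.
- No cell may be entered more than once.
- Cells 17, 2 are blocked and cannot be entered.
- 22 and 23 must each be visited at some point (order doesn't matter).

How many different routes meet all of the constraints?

A right/down-only route from 1 to 24 makes exactly 3 down-moves and 5 right-moves in some order.
With no other constraints that would be C(8,3) = 56 routes.
A monotone route can only reach the required cells in the order 22, 23, so split there and multiply the segment counts (each segment already excludes blocked cells): 1→22: 10; 22→23: 1; 23→24: 1; product = 10.
That gives 10 routes.

10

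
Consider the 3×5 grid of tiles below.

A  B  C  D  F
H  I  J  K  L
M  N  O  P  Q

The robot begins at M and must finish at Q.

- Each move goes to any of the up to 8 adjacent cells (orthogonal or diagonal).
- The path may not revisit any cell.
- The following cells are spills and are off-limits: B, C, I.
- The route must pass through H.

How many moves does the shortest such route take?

Any route passes through H somewhere between M and Q. Summing Chebyshev distances along the two legs (M → H → Q) gives a lower bound of 1 + 4 = 5 moves.
A route of 5 moves achieves this: M → H → N → J → K → Q.
Since 5 matches the lower bound, it is optimal.

5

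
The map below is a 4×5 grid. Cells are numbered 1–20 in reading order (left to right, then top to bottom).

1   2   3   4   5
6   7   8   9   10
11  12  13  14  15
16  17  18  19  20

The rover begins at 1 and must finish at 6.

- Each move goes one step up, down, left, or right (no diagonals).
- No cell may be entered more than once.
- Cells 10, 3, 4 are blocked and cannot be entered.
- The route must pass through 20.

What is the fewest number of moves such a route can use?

13

Any route passes through 20 somewhere between 1 and 6. Summing Manhattan distances along the two legs (1 → 20 → 6) gives a lower bound of 7 + 6 = 13 moves.
A route of 13 moves achieves this: 1 → 2 → 7 → 12 → 13 → 14 → 15 → 20 → 19 → 18 → 17 → 16 → 11 → 6.
Since 13 matches the lower bound, it is optimal.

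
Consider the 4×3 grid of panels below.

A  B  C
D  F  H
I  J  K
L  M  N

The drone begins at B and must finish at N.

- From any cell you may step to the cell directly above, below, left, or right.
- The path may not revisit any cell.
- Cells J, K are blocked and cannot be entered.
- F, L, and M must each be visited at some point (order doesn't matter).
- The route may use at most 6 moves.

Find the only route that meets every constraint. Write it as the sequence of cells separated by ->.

The budget equals the shortest possible length, so every move has to be on a shortest route through the required cells.
Route from B: down 1 to F, left 1 to D, down 2 to L, right 2 to N — 6 moves in all.
Check: all required cells visited; 6 ≤ 6 moves.

B -> F -> D -> I -> L -> M -> N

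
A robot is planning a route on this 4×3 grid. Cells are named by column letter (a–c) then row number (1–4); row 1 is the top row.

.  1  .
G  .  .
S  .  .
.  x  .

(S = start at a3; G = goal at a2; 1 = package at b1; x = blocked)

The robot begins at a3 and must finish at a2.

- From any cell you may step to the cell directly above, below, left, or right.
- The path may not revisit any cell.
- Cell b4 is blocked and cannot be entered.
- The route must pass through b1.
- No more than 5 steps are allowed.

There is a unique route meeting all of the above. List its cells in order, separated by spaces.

The budget equals the shortest possible length, so every move has to be on a shortest route through the required cells.
Route from a3: right to b3, 2× up (reaching b1), left to a1, down to a2 — 5 moves in all.
Check: all required cells visited; 5 ≤ 5 moves.

a3 b3 b2 b1 a1 a2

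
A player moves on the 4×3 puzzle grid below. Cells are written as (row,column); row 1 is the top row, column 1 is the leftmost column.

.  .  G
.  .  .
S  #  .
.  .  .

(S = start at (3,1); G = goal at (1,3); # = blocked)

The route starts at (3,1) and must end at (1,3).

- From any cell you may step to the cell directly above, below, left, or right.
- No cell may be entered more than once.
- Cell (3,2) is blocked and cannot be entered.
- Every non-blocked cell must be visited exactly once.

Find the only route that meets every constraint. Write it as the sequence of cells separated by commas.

Need to visit all 11 open cells exactly once, starting at (3,1) and ending at (1,3).
Cell (4,2) has only two open neighbours ((4,1) and (4,3)), so the path must pass straight through it: one of those is the cell it's entered from and the other is where it exits.
Route from (3,1): down 1 to (4,1), right 2 to (4,3), up 2 to (2,3), left 2 to (2,1), up 1 to (1,1), right 2 to (1,3) — 10 moves in all.
Check: all 11 open cells covered.

(3,1), (4,1), (4,2), (4,3), (3,3), (2,3), (2,2), (2,1), (1,1), (1,2), (1,3)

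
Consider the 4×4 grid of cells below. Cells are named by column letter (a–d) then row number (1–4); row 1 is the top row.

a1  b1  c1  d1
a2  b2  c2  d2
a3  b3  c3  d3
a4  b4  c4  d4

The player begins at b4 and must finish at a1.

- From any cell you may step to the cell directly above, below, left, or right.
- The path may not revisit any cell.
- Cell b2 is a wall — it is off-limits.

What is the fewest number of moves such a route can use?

4

The Manhattan distance from b4 to a1 is |4−1| + |2−1| = 4, so at least 4 moves are needed.
A route of 4 moves achieves this: b4 → b3 → a3 → a2 → a1.
Since 4 matches the lower bound, it is optimal.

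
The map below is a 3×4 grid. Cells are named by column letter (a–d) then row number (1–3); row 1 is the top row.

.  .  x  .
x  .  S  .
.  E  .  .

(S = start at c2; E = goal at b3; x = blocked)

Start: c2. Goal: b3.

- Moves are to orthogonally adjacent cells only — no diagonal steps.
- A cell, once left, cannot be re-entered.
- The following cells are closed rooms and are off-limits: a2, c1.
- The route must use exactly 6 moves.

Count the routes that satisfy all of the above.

0

Need simple routes of exactly 6 moves from c2 to b3 (Manhattan distance 2, so 2 moves are spent on a detour and 2 undoing it).
No route satisfies every constraint, so the count is 0.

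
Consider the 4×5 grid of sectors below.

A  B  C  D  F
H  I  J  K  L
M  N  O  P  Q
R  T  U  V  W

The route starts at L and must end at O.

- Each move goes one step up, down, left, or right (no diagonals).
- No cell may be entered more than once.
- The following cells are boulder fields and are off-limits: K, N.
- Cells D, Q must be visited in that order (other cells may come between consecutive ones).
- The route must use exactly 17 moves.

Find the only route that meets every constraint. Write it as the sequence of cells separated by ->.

The waypoints must appear in the order D, Q, with no cell reused.
Route from L: up 1 to F, left 2 to C, down 1 to J, left 1 to I, up 1 to B, left 1 to A, down 3 to R, right 4 to W, up 1 to Q, left 2 to O — 17 moves in all.
Check: order respected (D at step 2, Q at step 15); 17 moves as required.

L -> F -> D -> C -> J -> I -> B -> A -> H -> M -> R -> T -> U -> V -> W -> Q -> P -> O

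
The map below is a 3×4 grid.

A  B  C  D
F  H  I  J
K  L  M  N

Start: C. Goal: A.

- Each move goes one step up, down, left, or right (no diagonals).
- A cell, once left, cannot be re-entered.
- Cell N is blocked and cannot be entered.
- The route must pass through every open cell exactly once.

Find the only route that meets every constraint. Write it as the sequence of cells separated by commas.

Need to visit all 11 open cells exactly once, starting at C and ending at A.
Cell K has only two open neighbours (F and L), so the path must pass straight through it: one of those is the cell it's entered from and the other is where it exits.
Route from C: right to D, down to J, left to I, down to M, 2× left (reaching K), up to F, right to H, up to B, left to A — 10 moves in all.
Check: all 11 open cells covered.

C, D, J, I, M, L, K, F, H, B, A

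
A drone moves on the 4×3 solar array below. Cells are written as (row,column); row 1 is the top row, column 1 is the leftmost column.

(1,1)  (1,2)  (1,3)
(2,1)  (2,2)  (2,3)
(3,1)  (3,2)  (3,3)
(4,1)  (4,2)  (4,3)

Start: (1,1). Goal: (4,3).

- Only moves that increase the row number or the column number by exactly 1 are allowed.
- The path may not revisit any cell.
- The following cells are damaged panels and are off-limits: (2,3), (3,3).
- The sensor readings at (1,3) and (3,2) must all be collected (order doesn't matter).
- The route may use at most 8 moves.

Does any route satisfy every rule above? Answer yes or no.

(3,2) is below but to the left of (1,3): going (1,3) → (3,2) would need a leftward move and (3,2) → (1,3) an upward move, so no right/down-only route can visit both required cells.

no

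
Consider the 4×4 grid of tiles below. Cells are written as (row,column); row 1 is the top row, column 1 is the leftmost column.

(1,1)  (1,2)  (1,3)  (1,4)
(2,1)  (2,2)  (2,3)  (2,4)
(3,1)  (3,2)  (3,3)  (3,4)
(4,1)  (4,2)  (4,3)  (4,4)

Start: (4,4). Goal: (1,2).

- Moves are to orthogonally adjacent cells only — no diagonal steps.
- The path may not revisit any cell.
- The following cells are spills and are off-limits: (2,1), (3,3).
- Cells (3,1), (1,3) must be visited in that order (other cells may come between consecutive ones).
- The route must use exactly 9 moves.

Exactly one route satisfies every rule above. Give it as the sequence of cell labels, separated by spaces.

(4,4) (4,3) (4,2) (4,1) (3,1) (3,2) (2,2) (2,3) (1,3) (1,2)

The waypoints must appear in the order (3,1), (1,3), with no cell reused.
Route from (4,4): left 3 to (4,1), up 1 to (3,1), right 1 to (3,2), up 1 to (2,2), right 1 to (2,3), up 1 to (1,3), left 1 to (1,2) — 9 moves in all.
Check: order respected ((3,1) at step 4, (1,3) at step 8); 9 moves as required.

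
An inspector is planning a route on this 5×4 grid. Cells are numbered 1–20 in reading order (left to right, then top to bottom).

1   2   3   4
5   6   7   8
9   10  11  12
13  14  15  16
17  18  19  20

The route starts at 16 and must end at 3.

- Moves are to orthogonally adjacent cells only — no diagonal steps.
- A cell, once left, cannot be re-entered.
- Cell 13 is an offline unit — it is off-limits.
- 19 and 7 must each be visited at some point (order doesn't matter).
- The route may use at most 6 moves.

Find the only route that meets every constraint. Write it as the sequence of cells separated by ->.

The 6-move cap with required stops at 19, 7 leaves no slack for detours.
Route from 16: down to 20, left to 19, 4× up (reaching 3) — 6 moves in all.
Check: all required cells visited; 6 ≤ 6 moves.

16 -> 20 -> 19 -> 15 -> 11 -> 7 -> 3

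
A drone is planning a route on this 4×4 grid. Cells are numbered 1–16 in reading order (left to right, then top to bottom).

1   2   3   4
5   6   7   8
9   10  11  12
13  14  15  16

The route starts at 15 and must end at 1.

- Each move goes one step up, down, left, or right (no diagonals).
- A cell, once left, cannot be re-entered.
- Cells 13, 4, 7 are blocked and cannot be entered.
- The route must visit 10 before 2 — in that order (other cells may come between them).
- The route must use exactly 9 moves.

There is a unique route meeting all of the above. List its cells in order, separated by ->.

15 -> 16 -> 12 -> 11 -> 10 -> 9 -> 5 -> 6 -> 2 -> 1

The waypoints must appear in the order 10, 2, with no cell reused.
Route from 15: right to 16, up to 12, 3× left (reaching 9), up to 5, right to 6, up to 2, left to 1 — 9 moves in all.
Check: order respected (10 at step 4, 2 at step 8); 9 moves as required.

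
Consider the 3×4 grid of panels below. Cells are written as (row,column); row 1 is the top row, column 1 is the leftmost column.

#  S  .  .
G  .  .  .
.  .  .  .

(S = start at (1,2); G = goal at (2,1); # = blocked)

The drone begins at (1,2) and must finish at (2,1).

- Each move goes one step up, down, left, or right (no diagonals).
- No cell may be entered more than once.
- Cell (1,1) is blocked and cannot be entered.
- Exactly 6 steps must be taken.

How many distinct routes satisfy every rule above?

Need simple routes of exactly 6 moves from (1,2) to (2,1) (Manhattan distance 2, so 2 moves are spent on a detour and 2 undoing it).
Enumerating: (1,2) (2,2) (2,3) (3,3) (3,2) (3,1) (2,1) | (1,2) (1,3) (2,3) (3,3) (3,2) (2,2) (2,1) | (1,2) (1,3) (2,3) (3,3) (3,2) (3,1) (2,1) | (1,2) (1,3) (2,3) (2,2) (3,2) (3,1) (2,1) | (1,2) (1,3) (1,4) (2,4) (2,3) (2,2) (2,1).
That gives 5 routes.

5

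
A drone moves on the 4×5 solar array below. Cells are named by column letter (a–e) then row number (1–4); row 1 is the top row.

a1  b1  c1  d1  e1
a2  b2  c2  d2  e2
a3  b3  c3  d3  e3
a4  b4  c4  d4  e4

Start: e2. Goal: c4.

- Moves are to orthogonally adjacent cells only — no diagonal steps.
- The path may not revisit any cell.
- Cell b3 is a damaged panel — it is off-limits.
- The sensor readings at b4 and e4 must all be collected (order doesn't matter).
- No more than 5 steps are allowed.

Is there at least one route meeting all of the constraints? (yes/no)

Even ignoring the no-revisit rule, getting from e2 to c4, taking the cheapest ordering e2 → e4 → b4 → c4 needs at least 2 + 3 + 1 = 6 moves (Manhattan distance per leg), which exceeds the 5-move limit.

no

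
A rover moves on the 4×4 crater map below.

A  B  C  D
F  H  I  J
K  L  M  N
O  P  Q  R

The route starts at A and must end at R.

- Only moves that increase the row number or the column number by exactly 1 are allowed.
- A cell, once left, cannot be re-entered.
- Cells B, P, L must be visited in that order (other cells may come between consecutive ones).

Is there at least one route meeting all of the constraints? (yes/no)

L lies above P, so going from P to L would need an upward move — but moves only go right/down, so P cannot be visited before L.

no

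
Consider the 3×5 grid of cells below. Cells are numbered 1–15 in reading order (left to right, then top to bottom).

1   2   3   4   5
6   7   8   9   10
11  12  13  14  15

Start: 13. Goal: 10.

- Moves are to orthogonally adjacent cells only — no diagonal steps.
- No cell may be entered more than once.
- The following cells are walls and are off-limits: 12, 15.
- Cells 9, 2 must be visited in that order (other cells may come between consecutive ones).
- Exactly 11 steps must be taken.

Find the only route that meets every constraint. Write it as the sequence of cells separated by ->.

13 -> 14 -> 9 -> 8 -> 7 -> 6 -> 1 -> 2 -> 3 -> 4 -> 5 -> 10

The waypoints must appear in the order 9, 2, with no cell reused.
Route from 13: right to 14, up to 9, 3× left (reaching 6), up to 1, 4× right (reaching 5), down to 10 — 11 moves in all.
Check: order respected (9 at step 2, 2 at step 7); 11 moves as required.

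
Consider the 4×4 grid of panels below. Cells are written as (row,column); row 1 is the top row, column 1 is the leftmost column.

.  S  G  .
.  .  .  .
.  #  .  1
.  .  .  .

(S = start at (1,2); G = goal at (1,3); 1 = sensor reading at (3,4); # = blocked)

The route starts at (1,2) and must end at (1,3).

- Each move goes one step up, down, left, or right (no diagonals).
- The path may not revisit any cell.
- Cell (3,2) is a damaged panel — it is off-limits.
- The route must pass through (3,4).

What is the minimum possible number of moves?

7

Any route passes through (3,4) somewhere between (1,2) and (1,3). Summing Manhattan distances along the two legs ((1,2) → (3,4) → (1,3)) gives a lower bound of 4 + 3 = 7 moves.
A route of 7 moves achieves this: (1,2) → (2,2) → (2,3) → (3,3) → (3,4) → (2,4) → (1,4) → (1,3).
Since 7 matches the lower bound, it is optimal.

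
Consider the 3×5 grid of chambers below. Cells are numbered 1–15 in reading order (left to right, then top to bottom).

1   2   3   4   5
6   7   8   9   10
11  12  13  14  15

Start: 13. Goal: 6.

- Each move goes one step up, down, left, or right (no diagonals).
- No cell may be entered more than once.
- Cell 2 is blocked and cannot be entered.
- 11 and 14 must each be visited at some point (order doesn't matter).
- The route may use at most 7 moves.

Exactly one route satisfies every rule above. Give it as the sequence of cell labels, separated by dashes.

13 - 14 - 9 - 8 - 7 - 12 - 11 - 6

The 7-move cap with required stops at 11, 14 leaves no slack for detours.
Route from 13: right to 14, up to 9, 2× left (reaching 7), down to 12, left to 11, up to 6 — 7 moves in all.
Check: all required cells visited; 7 ≤ 7 moves.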